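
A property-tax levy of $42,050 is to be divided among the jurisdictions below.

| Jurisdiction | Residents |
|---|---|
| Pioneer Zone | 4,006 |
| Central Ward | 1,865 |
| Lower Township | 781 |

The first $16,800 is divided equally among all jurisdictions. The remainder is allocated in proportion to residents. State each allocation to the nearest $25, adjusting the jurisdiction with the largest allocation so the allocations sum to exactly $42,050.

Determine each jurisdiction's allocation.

Equal tier: $16,800 ÷ 3 = $5,600 apiece.
Remainder $25,250 by residents (total 6,652): Pioneer Zone 15,206.18 → $15,200; Central Ward 7,079.26 → $7,075; Lower Township 2,964.56 → $2,975.
Totals: Pioneer Zone $5,600 + $15,200 = $20,800; Central Ward $5,600 + $7,075 = $12,675; Lower Township $5,600 + $2,975 = $8,575.

Pioneer Zone: $20,800; Central Ward: $12,675; Lower Township: $8,575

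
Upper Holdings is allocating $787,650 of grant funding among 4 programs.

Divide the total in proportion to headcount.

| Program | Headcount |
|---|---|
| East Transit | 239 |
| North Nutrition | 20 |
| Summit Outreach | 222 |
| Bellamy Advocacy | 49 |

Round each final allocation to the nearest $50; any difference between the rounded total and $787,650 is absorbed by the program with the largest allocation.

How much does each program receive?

Total headcount = 530.
Unrounded shares: East Transit 239/530 × $787,650 = 355,185.57; North Nutrition 20/530 × $787,650 = 29,722.64; Summit Outreach 222/530 × $787,650 = 329,921.32; Bellamy Advocacy 49/530 × $787,650 = 72,820.47.
Rounded to nearest $50: East Transit $355,200; North Nutrition $29,700; Summit Outreach $329,900; Bellamy Advocacy $72,800. Sum = $787,600.
Difference $787,650 − $787,600 = +$50 applied to largest allocation (East Transit): East Transit becomes $355,250.

East Transit: $355,250 · North Nutrition: $29,700 · Summit Outreach: $329,900 · Bellamy Advocacy: $72,800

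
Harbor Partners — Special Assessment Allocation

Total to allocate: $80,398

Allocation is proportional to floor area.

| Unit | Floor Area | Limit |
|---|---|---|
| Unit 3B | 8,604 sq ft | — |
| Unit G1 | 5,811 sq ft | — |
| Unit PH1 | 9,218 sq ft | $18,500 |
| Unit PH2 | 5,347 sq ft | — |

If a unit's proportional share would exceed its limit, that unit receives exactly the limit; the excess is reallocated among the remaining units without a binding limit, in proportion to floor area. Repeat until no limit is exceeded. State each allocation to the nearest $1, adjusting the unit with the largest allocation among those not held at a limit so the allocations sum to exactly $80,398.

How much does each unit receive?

Unit 3B: $26,949 | Unit G1: $18,201 | Unit PH1: $18,500 | Unit PH2: $16,748

Total floor area = 28,980.
Unconstrained shares: Unit 3B 23,869.72; Unit G1 16,121.21; Unit PH1 25,573.11; Unit PH2 14,833.96.
Capped: Unit PH1 ($18,500); remaining pool $61,898 reallocated over remaining floor area 19,762.
Shares after redistribution: Unit 3B 26,949.22 → $26,949; Unit G1 18,201.06 → $18,201; Unit PH2 16,747.73 → $16,748.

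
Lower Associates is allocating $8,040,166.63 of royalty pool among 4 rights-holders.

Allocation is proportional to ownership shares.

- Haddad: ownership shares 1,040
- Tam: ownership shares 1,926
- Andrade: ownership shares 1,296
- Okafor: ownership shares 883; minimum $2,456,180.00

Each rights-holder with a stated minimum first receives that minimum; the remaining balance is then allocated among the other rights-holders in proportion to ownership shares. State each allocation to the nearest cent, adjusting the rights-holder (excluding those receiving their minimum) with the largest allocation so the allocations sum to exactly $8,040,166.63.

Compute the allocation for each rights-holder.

Minimums first: Okafor $2,456,180.00. Remaining pool $5,583,986.63.
Remaining pool split over remaining ownership shares 4,262: Haddad 1,362,587.0707 → $1,362,587.07; Tam 2,523,406.4405 → $2,523,406.44; Andrade 1,697,993.1188 → $1,697,993.12.

Haddad: $1,362,587.07; Tam: $2,523,406.44; Andrade: $1,697,993.12; Okafor: $2,456,180.00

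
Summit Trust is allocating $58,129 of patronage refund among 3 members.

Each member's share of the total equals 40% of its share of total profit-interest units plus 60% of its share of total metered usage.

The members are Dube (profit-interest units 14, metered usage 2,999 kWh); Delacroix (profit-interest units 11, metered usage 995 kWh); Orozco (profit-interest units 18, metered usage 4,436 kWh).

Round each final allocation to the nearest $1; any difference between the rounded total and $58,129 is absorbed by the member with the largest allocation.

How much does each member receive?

Totals — profit-interest units 43, metered usage 8,430.
Composite weights (40% profit-interest units + 60% metered usage): Dube 0.3437; Delacroix 0.1731; Orozco 0.4832.
Raw shares: Dube 19,978.04; Delacroix 10,064.69; Orozco 28,086.27.
After rounding ($1): Dube $19,978; Delacroix $10,065; Orozco $28,086. Sum = $58,129.
Rounded total matches; no reconciliation needed.

Dube: $19,978 · Delacroix: $10,065 · Orozco: $28,086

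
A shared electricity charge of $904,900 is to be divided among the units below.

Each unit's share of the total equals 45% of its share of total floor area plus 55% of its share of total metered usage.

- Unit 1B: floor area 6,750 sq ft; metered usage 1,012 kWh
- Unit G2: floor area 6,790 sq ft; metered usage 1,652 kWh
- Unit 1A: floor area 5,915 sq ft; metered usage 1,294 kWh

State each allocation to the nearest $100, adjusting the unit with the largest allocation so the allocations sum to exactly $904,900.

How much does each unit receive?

Unit 1B: $268,500; Unit G2: $349,900; Unit 1A: $286,500

Totals — floor area 19,455, metered usage 3,958.
Blended shares (45% floor area + 55% metered usage): Unit 1B 0.2968; Unit G2 0.3866; Unit 1A 0.3166.
Unrounded shares: Unit 1B 268,534.60; Unit G2 349,848.03; Unit 1A 286,517.37.
After rounding ($100): Unit 1B $268,500; Unit G2 $349,800; Unit 1A $286,500. Sum = $904,800.
Difference $904,900 − $904,800 = +$100 applied to largest allocation (Unit G2): Unit G2 becomes $349,900.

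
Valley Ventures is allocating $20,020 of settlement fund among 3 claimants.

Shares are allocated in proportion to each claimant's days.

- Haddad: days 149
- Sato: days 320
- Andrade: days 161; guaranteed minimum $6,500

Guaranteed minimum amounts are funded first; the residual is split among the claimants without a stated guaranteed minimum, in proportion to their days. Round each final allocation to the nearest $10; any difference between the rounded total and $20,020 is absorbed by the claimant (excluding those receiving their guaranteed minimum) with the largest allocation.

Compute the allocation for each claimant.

Minimums first: Andrade $6,500. Residual $13,520.
Residual split over remaining days 469: Haddad 4,295.27 → $4,300; Sato 9,224.73 → $9,220.

Haddad: $4,300 · Sato: $9,220 · Andrade: $6,500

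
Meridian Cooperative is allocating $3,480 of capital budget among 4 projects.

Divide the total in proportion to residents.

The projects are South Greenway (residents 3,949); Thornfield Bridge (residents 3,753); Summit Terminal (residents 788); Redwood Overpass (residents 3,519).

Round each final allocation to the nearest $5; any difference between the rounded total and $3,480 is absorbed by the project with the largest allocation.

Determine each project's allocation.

Residents total: 12,009.
Raw shares: South Greenway 3,949/12,009 × $3,480 = 1,144.35; Thornfield Bridge 3,753/12,009 × $3,480 = 1,087.55; Summit Terminal 788/12,009 × $3,480 = 228.35; Redwood Overpass 3,519/12,009 × $3,480 = 1,019.75.
Rounded to nearest $5: South Greenway $1,145; Thornfield Bridge $1,090; Summit Terminal $230; Redwood Overpass $1,020. Sum = $3,485.
Difference $3,480 − $3,485 = −$5 applied to largest allocation (South Greenway): South Greenway becomes $1,140.

South Greenway: $1,140 | Thornfield Bridge: $1,090 | Summit Terminal: $230 | Redwood Overpass: $1,020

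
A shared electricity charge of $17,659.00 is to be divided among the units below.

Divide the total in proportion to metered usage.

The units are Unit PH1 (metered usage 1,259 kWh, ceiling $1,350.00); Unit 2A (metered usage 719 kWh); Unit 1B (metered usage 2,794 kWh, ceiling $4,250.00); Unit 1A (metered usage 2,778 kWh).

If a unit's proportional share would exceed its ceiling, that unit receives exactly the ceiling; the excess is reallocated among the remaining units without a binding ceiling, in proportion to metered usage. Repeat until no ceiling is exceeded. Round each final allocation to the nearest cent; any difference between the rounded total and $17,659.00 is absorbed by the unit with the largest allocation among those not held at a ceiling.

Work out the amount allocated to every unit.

Sum of metered usage: 7,550.
Unconstrained shares: Unit PH1 2,944.7260; Unit 2A 1,681.6981; Unit 1B 6,534.9995; Unit 1A 6,497.5764.
Capped: Unit PH1 ($1,350.00), Unit 1B ($4,250.00); balance $12,059.00 reallocated over remaining metered usage 3,497.
Remaining shares: Unit 2A 2,479.3883 → $2,479.39; Unit 1A 9,579.6117 → $9,579.61.

Unit PH1: $1,350.00 · Unit 2A: $2,479.39 · Unit 1B: $4,250.00 · Unit 1A: $9,579.61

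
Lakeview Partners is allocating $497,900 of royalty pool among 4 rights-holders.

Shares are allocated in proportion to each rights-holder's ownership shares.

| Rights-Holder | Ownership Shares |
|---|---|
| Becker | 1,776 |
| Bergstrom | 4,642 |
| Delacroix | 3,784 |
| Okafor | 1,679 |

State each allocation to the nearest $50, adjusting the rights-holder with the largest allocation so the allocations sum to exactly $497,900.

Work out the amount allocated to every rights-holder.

Combined ownership shares = 11,881.
Raw shares: Becker 1,776/11,881 × $497,900 = 74,427.27; Bergstrom 4,642/11,881 × $497,900 = 194,533.44; Delacroix 3,784/11,881 × $497,900 = 158,577.02; Okafor 1,679/11,881 × $497,900 = 70,362.27.
At nearest $50: Becker $74,450; Bergstrom $194,550; Delacroix $158,600; Okafor $70,350. Sum = $497,950.
Difference $497,900 − $497,950 = −$50 applied to largest allocation (Bergstrom): Bergstrom becomes $194,500.

Becker: $74,450 · Bergstrom: $194,500 · Delacroix: $158,600 · Okafor: $70,350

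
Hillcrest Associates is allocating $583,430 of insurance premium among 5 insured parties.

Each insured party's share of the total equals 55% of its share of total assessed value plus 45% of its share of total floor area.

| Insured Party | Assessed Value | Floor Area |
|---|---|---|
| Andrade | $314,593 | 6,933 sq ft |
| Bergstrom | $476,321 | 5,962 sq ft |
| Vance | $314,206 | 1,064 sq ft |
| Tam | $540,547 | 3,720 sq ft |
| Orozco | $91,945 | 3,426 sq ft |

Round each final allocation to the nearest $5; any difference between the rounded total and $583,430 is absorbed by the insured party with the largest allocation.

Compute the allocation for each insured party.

Andrade: $144,340; Bergstrom: $162,130; Vance: $71,260; Tam: $146,100; Orozco: $59,600

Totals — assessed value 1,737,612, floor area 21,105.
Blended shares (55% assessed value + 45% floor area): Andrade 0.2474; Bergstrom 0.2779; Vance 0.1221; Tam 0.2504; Orozco 0.1022.
Raw shares: Andrade 144,341.83; Bergstrom 162,129.18; Vance 71,260.75; Tam 146,099.66; Orozco 59,598.57.
After rounding ($5): Andrade $144,340; Bergstrom $162,130; Vance $71,260; Tam $146,100; Orozco $59,600. Sum = $583,430.
No rounding difference to absorb.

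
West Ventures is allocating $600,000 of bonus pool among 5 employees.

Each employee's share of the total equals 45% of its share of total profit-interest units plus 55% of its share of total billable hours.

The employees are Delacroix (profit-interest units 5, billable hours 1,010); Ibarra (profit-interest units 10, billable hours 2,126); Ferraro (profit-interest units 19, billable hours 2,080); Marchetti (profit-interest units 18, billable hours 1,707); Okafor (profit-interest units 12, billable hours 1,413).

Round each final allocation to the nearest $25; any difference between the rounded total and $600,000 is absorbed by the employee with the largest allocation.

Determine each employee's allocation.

Delacroix: $61,075 · Ibarra: $126,350 · Ferraro: $162,500 · Marchetti: $143,525 · Okafor: $106,550

Profit-interest units total 64; billable hours total 8,336.
Combined weights (45% profit-interest units + 55% billable hours): Delacroix 0.1018; Ibarra 0.2106; Ferraro 0.2708; Marchetti 0.2392; Okafor 0.1776.
Pro-rata amounts: Delacroix 61,076.96; Ibarra 126,350.17; Ferraro 162,497.90; Marchetti 143,513.08; Okafor 106,561.90.
Rounded to nearest $25: Delacroix $61,075; Ibarra $126,350; Ferraro $162,500; Marchetti $143,525; Okafor $106,550. Sum = $600,000.
Rounded total matches; no reconciliation needed.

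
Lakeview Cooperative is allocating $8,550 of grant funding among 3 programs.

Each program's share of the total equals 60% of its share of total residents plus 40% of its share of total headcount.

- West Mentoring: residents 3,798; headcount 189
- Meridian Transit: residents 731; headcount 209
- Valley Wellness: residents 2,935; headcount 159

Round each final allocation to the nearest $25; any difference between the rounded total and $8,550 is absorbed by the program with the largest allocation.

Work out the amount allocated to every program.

West Mentoring: $3,775 · Meridian Transit: $1,775 · Valley Wellness: $3,000

Totals — residents 7,464, headcount 557.
Composite weights (60% residents + 40% headcount): West Mentoring 0.4410; Meridian Transit 0.2089; Valley Wellness 0.3501.
Proportional shares: West Mentoring 3,770.83; Meridian Transit 1,785.68; Valley Wellness 2,993.49.
After rounding ($25): West Mentoring $3,775; Meridian Transit $1,775; Valley Wellness $3,000. Sum = $8,550.
Sum already equals the total — no adjustment.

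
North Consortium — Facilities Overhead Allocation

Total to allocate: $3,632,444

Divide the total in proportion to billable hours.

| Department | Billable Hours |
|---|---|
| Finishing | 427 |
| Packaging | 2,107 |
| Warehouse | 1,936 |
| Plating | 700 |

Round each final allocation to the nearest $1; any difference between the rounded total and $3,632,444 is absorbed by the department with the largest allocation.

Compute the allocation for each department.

Combined billable hours = 5,170.
Proportional shares: Finishing 427/5,170 × $3,632,444 = 300,010.37; Packaging 2,107/5,170 × $3,632,444 = 1,480,379.02; Warehouse 1,936/5,170 × $3,632,444 = 1,360,234.35; Plating 700/5,170 × $3,632,444 = 491,820.27.
At nearest $1: Finishing $300,010; Packaging $1,480,379; Warehouse $1,360,234; Plating $491,820. Sum = $3,632,443.
Difference $3,632,444 − $3,632,443 = +$1 applied to largest allocation (Packaging): Packaging becomes $1,480,380.

Finishing: $300,010 | Packaging: $1,480,380 | Warehouse: $1,360,234 | Plating: $491,820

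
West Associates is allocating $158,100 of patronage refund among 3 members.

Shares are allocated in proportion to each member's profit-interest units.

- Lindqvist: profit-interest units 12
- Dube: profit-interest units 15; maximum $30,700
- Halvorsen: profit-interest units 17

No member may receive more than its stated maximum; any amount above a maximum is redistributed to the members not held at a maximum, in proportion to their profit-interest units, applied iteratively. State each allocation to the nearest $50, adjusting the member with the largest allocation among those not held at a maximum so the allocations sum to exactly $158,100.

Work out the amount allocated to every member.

Lindqvist: $52,700 | Dube: $30,700 | Halvorsen: $74,700

Combined profit-interest units = 44.
Unconstrained shares: Lindqvist 43,118.18; Dube 53,897.73; Halvorsen 61,084.09.
Cap binds for Dube ($30,700); remaining pool $127,400 reallocated over remaining profit-interest units 29.
Remaining shares: Lindqvist 52,717.24 → $52,700; Halvorsen 74,682.76 → $74,700.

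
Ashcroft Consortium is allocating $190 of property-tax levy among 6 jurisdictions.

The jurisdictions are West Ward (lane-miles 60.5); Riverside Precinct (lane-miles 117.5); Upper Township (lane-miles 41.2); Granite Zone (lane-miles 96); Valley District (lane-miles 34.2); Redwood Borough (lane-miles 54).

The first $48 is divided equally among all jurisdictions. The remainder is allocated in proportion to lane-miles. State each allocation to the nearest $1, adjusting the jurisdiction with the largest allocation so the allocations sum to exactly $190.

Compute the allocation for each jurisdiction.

West Ward: $29 | Riverside Precinct: $49 | Upper Township: $23 | Granite Zone: $42 | Valley District: $20 | Redwood Borough: $27

Equal tier: $48 ÷ 6 = $8 apiece.
Remainder $142 by lane-miles (total 403.4): West Ward 21.30 → $21; Riverside Precinct 41.36 → $41; Upper Township 14.503 → $15; Granite Zone 33.79 → $34; Valley District 12.04 → $12; Redwood Borough 19.01 → $19.
Totals: West Ward $8 + $21 = $29; Riverside Precinct $8 + $41 = $49; Upper Township $8 + $15 = $23; Granite Zone $8 + $34 = $42; Valley District $8 + $12 = $20; Redwood Borough $8 + $19 = $27.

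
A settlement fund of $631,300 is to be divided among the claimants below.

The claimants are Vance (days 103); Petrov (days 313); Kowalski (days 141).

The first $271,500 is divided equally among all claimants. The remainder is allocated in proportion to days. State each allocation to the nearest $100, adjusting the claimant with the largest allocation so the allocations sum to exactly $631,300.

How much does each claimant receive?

First tranche $271,500 split equally: $90,500 each.
Remainder $359,800 by days (total 557): Vance 66,533.93 → $66,500; Petrov 202,185.64 → $202,200; Kowalski 91,080.43 → $91,100.
Totals: Vance $90,500 + $66,500 = $157,000; Petrov $90,500 + $202,200 = $292,700; Kowalski $90,500 + $91,100 = $181,600.

Vance: $157,000 · Petrov: $292,700 · Kowalski: $181,600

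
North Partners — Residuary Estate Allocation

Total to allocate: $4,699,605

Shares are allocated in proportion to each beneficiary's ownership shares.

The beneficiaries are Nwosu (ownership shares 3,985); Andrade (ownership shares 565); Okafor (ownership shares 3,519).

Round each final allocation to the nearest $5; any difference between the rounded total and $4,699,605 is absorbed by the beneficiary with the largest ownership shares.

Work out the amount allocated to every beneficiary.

Combined ownership shares = 3,985 + 565 + 3,519 = 8,069.
Raw shares: Nwosu 2,320,972.35; Andrade 329,071.36; Okafor 2,049,561.28.
Rounded to nearest $5: Nwosu $2,320,970; Andrade $329,070; Okafor $2,049,560. Sum = $4,699,600.
Difference $4,699,605 − $4,699,600 = +$5 applied to largest ownership shares (Nwosu): Nwosu becomes $2,320,975.

Nwosu: $2,320,975 | Andrade: $329,070 | Okafor: $2,049,560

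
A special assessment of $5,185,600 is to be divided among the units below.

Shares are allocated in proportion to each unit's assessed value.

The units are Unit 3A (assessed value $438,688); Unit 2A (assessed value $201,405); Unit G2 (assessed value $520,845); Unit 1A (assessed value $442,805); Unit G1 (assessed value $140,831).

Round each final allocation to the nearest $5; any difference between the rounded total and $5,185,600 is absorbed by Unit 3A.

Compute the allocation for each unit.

Unit 3A: $1,303,960; Unit 2A: $598,660; Unit G2: $1,548,170; Unit 1A: $1,316,200; Unit G1: $418,610

Combined assessed value = 1,744,574.
Raw shares: Unit 3A 438,688/1,744,574 × $5,185,600 = 1,303,963.31; Unit 2A 201,405/1,744,574 × $5,185,600 = 598,659.48; Unit G2 520,845/1,744,574 × $5,185,600 = 1,548,168.11; Unit 1A 442,805/1,744,574 × $5,185,600 = 1,316,200.75; Unit G1 140,831/1,744,574 × $5,185,600 = 418,608.34.
After rounding ($5): Unit 3A $1,303,965; Unit 2A $598,660; Unit G2 $1,548,170; Unit 1A $1,316,200; Unit G1 $418,610. Sum = $5,185,605.
Difference $5,185,600 − $5,185,605 = −$5 applied to Unit 3A: Unit 3A becomes $1,303,960.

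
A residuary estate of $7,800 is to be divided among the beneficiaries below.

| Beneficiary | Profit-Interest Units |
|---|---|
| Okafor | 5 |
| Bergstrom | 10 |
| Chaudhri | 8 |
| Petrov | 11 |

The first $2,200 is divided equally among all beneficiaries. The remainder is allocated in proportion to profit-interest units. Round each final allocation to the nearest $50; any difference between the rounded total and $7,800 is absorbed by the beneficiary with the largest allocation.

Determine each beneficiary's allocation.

Okafor: $1,350 | Bergstrom: $2,200 | Chaudhri: $1,850 | Petrov: $2,400

Equal tier: $2,200 ÷ 4 = $550 apiece.
Remainder $5,600 by profit-interest units (total 34): Okafor 823.53 → $800; Bergstrom 1,647.06 → $1,650; Chaudhri 1,317.65 → $1,300; Petrov 1,811.76 → $1,800.
Rounding difference +$50 on remainder applied to Petrov.
Totals: Okafor $550 + $800 = $1,350; Bergstrom $550 + $1,650 = $2,200; Chaudhri $550 + $1,300 = $1,850; Petrov $550 + $1,850 = $2,400.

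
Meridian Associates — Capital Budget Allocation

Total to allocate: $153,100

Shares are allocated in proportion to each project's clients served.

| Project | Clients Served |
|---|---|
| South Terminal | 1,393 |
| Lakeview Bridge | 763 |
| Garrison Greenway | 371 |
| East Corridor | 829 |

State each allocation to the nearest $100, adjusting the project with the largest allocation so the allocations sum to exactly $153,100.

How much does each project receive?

Sum of clients served: 3,356.
Raw shares: South Terminal 1,393/3,356 × $153,100 = 63,548.36; Lakeview Bridge 763/3,356 × $153,100 = 34,807.90; Garrison Greenway 371/3,356 × $153,100 = 16,924.94; East Corridor 829/3,356 × $153,100 = 37,818.80.
At nearest $100: South Terminal $63,500; Lakeview Bridge $34,800; Garrison Greenway $16,900; East Corridor $37,800. Sum = $153,000.
Difference $153,100 − $153,000 = +$100 applied to largest allocation (South Terminal): South Terminal becomes $63,600.

South Terminal: $63,600 · Lakeview Bridge: $34,800 · Garrison Greenway: $16,900 · East Corridor: $37,800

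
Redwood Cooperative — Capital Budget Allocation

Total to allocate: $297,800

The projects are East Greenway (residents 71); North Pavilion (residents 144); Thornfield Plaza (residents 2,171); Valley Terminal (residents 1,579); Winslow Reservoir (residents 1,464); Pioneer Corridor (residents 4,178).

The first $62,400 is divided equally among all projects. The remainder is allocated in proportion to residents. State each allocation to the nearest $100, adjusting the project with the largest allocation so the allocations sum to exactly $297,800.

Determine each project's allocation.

East Greenway: $12,100 | North Pavilion: $13,900 | Thornfield Plaza: $63,600 | Valley Terminal: $49,100 | Winslow Reservoir: $46,300 | Pioneer Corridor: $112,800

First tranche $62,400 split equally: $10,400 each.
Remainder $235,400 by residents (total 9,607): East Greenway 1,739.71 → $1,700; North Pavilion 3,528.43 → $3,500; Thornfield Plaza 53,195.94 → $53,200; Valley Terminal 38,690.18 → $38,700; Winslow Reservoir 35,872.34 → $35,900; Pioneer Corridor 102,373.39 → $102,400.
Totals: East Greenway $10,400 + $1,700 = $12,100; North Pavilion $10,400 + $3,500 = $13,900; Thornfield Plaza $10,400 + $53,200 = $63,600; Valley Terminal $10,400 + $38,700 = $49,100; Winslow Reservoir $10,400 + $35,900 = $46,300; Pioneer Corridor $10,400 + $102,400 = $112,800.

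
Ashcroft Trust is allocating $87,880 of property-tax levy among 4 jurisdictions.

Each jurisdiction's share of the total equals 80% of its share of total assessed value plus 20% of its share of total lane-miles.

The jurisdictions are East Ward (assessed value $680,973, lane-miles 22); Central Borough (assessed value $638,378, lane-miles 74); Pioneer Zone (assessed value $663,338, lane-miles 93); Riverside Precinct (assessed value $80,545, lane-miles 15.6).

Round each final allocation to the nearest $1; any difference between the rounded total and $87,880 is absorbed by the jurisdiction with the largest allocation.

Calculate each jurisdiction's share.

Totals — assessed value 2,063,234, lane-miles 204.6.
Combined weights (80% assessed value + 20% lane-miles): East Ward 0.2855; Central Borough 0.3199; Pioneer Zone 0.3481; Riverside Precinct 0.0465.
Proportional shares: East Ward 25,093.82; Central Borough 28,109.43; Pioneer Zone 30,592.11; Riverside Precinct 4,084.65.
Rounded to nearest $1: East Ward $25,094; Central Borough $28,109; Pioneer Zone $30,592; Riverside Precinct $4,085. Sum = $87,880.
No rounding difference to absorb.

East Ward: $25,094; Central Borough: $28,109; Pioneer Zone: $30,592; Riverside Precinct: $4,085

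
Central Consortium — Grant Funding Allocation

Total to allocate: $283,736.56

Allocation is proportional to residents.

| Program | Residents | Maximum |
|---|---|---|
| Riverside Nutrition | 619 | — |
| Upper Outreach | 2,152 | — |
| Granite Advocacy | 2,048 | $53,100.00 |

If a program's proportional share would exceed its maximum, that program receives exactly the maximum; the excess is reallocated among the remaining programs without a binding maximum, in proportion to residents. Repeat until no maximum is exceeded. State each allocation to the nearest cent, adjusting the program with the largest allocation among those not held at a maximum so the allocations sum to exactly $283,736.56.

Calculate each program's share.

Residents total: 4,819.
Unconstrained shares: Riverside Nutrition 36,445.9287; Upper Outreach 126,707.0092; Granite Advocacy 120,583.6221.
Capped: Granite Advocacy ($53,100.00); residual $230,636.56 reallocated over remaining residents 2,771.
Redistributed shares: Riverside Nutrition 51,520.7617 → $51,520.76; Upper Outreach 179,115.7983 → $179,115.80.

Riverside Nutrition: $51,520.76; Upper Outreach: $179,115.80; Granite Advocacy: $53,100.00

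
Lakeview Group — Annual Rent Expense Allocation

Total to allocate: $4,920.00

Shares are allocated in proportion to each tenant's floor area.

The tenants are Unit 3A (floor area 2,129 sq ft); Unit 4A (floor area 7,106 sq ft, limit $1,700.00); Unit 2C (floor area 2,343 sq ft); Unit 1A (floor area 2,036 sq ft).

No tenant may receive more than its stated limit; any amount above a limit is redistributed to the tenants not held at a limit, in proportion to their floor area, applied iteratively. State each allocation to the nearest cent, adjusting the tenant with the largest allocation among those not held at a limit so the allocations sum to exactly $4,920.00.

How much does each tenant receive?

Unit 3A: $1,053.38 | Unit 4A: $1,700.00 | Unit 2C: $1,159.26 | Unit 1A: $1,007.36

Floor area total: 13,614.
Unconstrained shares: Unit 3A 769.40502; Unit 4A 2,568.0564; Unit 2C 846.7431; Unit 1A 735.7955.
Capped: Unit 4A ($1,700.00); residual $3,220.00 reallocated over remaining floor area 6,508.
Shares after redistribution: Unit 3A 1,053.3774 → $1,053.38; Unit 2C 1,159.2594 → $1,159.26; Unit 1A 1,007.3632 → $1,007.36.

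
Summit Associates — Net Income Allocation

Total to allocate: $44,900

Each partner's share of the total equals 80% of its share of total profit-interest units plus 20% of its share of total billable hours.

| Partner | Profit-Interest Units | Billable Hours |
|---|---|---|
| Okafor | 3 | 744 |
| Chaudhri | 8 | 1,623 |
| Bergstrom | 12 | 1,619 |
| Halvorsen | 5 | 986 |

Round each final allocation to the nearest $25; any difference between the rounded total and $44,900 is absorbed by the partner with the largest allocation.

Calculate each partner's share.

Okafor: $5,200 · Chaudhri: $13,200 · Bergstrom: $18,300 · Halvorsen: $8,200

Profit-interest units total 28; billable hours total 4,972.
Blended shares (80% profit-interest units + 20% billable hours): Okafor 0.1156; Chaudhri 0.2939; Bergstrom 0.4080; Halvorsen 0.1825.
Proportional shares: Okafor 5,192.32; Chaudhri 13,194.18; Bergstrom 18,318.38; Halvorsen 8,195.11.
Rounded to nearest $25: Okafor $5,200; Chaudhri $13,200; Bergstrom $18,325; Halvorsen $8,200. Sum = $44,925.
Difference $44,900 − $44,925 = −$25 applied to largest allocation (Bergstrom): Bergstrom becomes $18,300.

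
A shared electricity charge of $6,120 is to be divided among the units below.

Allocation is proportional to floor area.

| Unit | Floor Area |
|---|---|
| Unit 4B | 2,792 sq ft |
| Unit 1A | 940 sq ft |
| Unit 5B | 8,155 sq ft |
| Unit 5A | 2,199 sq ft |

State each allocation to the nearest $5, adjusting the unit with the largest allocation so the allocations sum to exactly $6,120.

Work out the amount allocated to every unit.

Unit 4B: $1,215 | Unit 1A: $410 | Unit 5B: $3,540 | Unit 5A: $955

Total floor area = 14,086.
Proportional shares: Unit 4B 2,792/14,086 × $6,120 = 1,213.05; Unit 1A 940/14,086 × $6,120 = 408.41; Unit 5B 8,155/14,086 × $6,120 = 3,543.14; Unit 5A 2,199/14,086 × $6,120 = 955.41.
After rounding ($5): Unit 4B $1,215; Unit 1A $410; Unit 5B $3,545; Unit 5A $955. Sum = $6,125.
Difference $6,120 − $6,125 = −$5 applied to largest allocation (Unit 5B): Unit 5B becomes $3,540.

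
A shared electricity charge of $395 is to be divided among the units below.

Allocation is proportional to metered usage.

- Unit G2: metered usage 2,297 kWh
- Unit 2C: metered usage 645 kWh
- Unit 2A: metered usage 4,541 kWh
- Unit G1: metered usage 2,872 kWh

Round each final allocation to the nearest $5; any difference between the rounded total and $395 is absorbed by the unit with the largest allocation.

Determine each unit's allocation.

Sum of metered usage: 10,355.
Unrounded shares: Unit G2 2,297/10,355 × $395 = 87.62; Unit 2C 645/10,355 × $395 = 24.60; Unit 2A 4,541/10,355 × $395 = 173.22; Unit G1 2,872/10,355 × $395 = 109.55.
At nearest $5: Unit G2 $90; Unit 2C $25; Unit 2A $175; Unit G1 $110. Sum = $400.
Difference $395 − $400 = −$5 applied to largest allocation (Unit 2A): Unit 2A becomes $170.

Unit G2: $90; Unit 2C: $25; Unit 2A: $170; Unit G1: $110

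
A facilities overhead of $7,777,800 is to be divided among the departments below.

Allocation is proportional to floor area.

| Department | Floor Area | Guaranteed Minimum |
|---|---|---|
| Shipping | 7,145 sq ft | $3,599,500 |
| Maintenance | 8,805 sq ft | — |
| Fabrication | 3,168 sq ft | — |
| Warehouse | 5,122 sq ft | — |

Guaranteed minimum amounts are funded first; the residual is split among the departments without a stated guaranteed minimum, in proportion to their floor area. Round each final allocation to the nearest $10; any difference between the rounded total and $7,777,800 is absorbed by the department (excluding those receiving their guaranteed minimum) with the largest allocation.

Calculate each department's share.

Shipping: $3,599,500 | Maintenance: $2,152,090 | Fabrication: $774,310 | Warehouse: $1,251,900

Fund the minimums — Shipping $3,599,500. Balance $4,178,300.
Balance split over remaining floor area 17,095: Maintenance 2,152,087.25 → $2,152,090; Fabrication 774,311.46 → $774,310; Warehouse 1,251,901.29 → $1,251,900.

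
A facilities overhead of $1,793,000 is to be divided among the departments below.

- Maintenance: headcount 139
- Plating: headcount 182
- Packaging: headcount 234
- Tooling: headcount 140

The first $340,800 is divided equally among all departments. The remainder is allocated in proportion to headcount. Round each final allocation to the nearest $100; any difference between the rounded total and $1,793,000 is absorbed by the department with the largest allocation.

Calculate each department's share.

Maintenance: $375,600; Plating: $465,500; Packaging: $574,200; Tooling: $377,700

First tranche $340,800 split equally: $85,200 each.
Remainder $1,452,200 by headcount (total 695): Maintenance 290,440.00 → $290,400; Plating 380,288.35 → $380,300; Packaging 488,942.16 → $488,900; Tooling 292,529.50 → $292,500.
Rounding difference +$100 on remainder applied to Packaging.
Totals: Maintenance $85,200 + $290,400 = $375,600; Plating $85,200 + $380,300 = $465,500; Packaging $85,200 + $489,000 = $574,200; Tooling $85,200 + $292,500 = $377,700.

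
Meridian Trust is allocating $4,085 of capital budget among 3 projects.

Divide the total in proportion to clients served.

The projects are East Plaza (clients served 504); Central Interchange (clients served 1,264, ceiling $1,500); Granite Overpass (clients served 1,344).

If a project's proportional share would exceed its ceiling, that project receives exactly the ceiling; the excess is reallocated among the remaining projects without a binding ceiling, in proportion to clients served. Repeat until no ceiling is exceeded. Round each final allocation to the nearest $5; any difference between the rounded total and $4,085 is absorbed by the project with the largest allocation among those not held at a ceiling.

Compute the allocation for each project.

Total clients served = 3,112.
Unconstrained shares: East Plaza 661.58; Central Interchange 1,659.20; Granite Overpass 1,764.22.
Cap binds for Central Interchange ($1,500); remaining pool $2,585 reallocated over remaining clients served 1,848.
Shares after redistribution: East Plaza 705.00 → $705; Granite Overpass 1,880.00 → $1,880.

East Plaza: $705 | Central Interchange: $1,500 | Granite Overpass: $1,880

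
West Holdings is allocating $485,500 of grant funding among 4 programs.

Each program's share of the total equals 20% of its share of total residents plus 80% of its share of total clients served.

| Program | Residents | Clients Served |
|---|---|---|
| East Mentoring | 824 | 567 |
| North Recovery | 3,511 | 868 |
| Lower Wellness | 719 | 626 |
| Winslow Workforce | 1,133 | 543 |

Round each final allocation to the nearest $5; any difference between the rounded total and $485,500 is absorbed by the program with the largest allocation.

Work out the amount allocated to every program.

Totals — residents 6,187, clients served 2,604.
Blended shares (20% residents + 80% clients served): East Mentoring 0.2008; North Recovery 0.3802; Lower Wellness 0.2156; Winslow Workforce 0.2034.
Proportional shares: East Mentoring 97,502.99; North Recovery 184,568.99; Lower Wellness 104,655.25; Winslow Workforce 98,772.77.
After rounding ($5): East Mentoring $97,505; North Recovery $184,570; Lower Wellness $104,655; Winslow Workforce $98,775. Sum = $485,505.
Difference $485,500 − $485,505 = −$5 applied to largest allocation (North Recovery): North Recovery becomes $184,565.

East Mentoring: $97,505 | North Recovery: $184,565 | Lower Wellness: $104,655 | Winslow Workforce: $98,775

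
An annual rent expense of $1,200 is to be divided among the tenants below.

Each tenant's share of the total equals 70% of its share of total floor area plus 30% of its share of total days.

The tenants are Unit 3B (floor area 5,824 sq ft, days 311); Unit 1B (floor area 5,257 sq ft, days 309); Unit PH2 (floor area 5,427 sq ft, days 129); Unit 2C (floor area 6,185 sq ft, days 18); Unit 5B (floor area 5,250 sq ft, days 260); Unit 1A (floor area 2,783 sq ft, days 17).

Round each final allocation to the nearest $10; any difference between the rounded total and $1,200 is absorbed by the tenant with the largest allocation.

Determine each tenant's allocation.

Totals — floor area 30,726, days 1,044.
Blended shares (70% floor area + 30% days): Unit 3B 0.2221; Unit 1B 0.2086; Unit PH2 0.1607; Unit 2C 0.1461; Unit 5B 0.1943; Unit 1A 0.0683.
Proportional shares: Unit 3B 266.46; Unit 1B 250.27; Unit PH2 192.85; Unit 2C 175.29; Unit 5B 233.18; Unit 1A 81.94.
At nearest $10: Unit 3B $270; Unit 1B $250; Unit PH2 $190; Unit 2C $180; Unit 5B $230; Unit 1A $80. Sum = $1,200.
Rounded total matches; no reconciliation needed.

Unit 3B: $270; Unit 1B: $250; Unit PH2: $190; Unit 2C: $180; Unit 5B: $230; Unit 1A: $80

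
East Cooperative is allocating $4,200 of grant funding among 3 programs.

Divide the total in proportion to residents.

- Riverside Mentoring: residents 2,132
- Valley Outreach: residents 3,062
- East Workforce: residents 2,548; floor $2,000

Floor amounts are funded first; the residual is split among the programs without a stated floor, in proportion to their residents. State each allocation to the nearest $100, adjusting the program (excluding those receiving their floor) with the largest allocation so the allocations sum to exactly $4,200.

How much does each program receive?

Guaranteed amounts: East Workforce $2,000. Residual $2,200.
Residual split over remaining residents 5,194: Riverside Mentoring 903.04 → $900; Valley Outreach 1,296.96 → $1,300.

Riverside Mentoring: $900 | Valley Outreach: $1,300 | East Workforce: $2,000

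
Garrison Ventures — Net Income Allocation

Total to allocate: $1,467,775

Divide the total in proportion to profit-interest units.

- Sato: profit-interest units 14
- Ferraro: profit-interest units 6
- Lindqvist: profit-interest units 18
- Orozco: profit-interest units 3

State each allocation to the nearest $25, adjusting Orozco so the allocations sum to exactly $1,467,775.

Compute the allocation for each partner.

Combined profit-interest units = 41.
Proportional shares: Sato 14/41 × $1,467,775 = 501,191.46; Ferraro 6/41 × $1,467,775 = 214,796.34; Lindqvist 18/41 × $1,467,775 = 644,389.02; Orozco 3/41 × $1,467,775 = 107,398.17.
Rounded to nearest $25: Sato $501,200; Ferraro $214,800; Lindqvist $644,400; Orozco $107,400. Sum = $1,467,800.
Difference $1,467,775 − $1,467,800 = −$25 applied to Orozco: Orozco becomes $107,375.

Sato: $501,200; Ferraro: $214,800; Lindqvist: $644,400; Orozco: $107,375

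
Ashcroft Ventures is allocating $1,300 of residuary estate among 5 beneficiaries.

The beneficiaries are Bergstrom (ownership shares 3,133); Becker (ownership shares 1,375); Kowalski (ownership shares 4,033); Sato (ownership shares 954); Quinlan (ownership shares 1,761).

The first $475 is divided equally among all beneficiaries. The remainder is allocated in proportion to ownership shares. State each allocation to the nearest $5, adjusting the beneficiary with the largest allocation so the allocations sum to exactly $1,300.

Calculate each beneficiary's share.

Bergstrom: $325 · Becker: $195 · Kowalski: $390 · Sato: $165 · Quinlan: $225

First tranche $475 split equally: $95 each.
Remainder $825 by ownership shares (total 11,256): Bergstrom 229.63 → $230; Becker 100.78 → $100; Kowalski 295.60 → $295; Sato 69.92 → $70; Quinlan 129.07 → $130.
Totals: Bergstrom $95 + $230 = $325; Becker $95 + $100 = $195; Kowalski $95 + $295 = $390; Sato $95 + $70 = $165; Quinlan $95 + $130 = $225.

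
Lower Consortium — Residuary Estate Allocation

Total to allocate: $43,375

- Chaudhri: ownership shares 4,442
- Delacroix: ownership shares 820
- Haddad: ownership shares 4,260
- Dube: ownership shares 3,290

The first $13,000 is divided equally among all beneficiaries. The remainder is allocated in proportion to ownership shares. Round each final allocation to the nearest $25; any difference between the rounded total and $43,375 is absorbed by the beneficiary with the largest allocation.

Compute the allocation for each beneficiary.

Chaudhri: $13,775 · Delacroix: $5,200 · Haddad: $13,350 · Dube: $11,050

$13,000 shared equally gives $3,250 per beneficiary.
Remainder $30,375 by ownership shares (total 12,812): Chaudhri 10,531.20 → $10,525; Delacroix 1,944.08 → $1,950; Haddad 10,099.71 → $10,100; Dube 7,800.01 → $7,800.
Totals: Chaudhri $3,250 + $10,525 = $13,775; Delacroix $3,250 + $1,950 = $5,200; Haddad $3,250 + $10,100 = $13,350; Dube $3,250 + $7,800 = $11,050.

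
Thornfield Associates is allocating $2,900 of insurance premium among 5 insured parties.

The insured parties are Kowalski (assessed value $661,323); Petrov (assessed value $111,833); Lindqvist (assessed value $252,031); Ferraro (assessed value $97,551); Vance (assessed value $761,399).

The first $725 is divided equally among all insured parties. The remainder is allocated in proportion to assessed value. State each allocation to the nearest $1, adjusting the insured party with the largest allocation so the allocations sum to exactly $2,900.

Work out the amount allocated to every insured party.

Kowalski: $908; Petrov: $274; Lindqvist: $436; Ferraro: $258; Vance: $1,024

First tranche $725 split equally: $145 each.
Remainder $2,175 by assessed value (total 1,884,137): Kowalski 763.41 → $763; Petrov 129.10 → $129; Lindqvist 290.94 → $291; Ferraro 112.61 → $113; Vance 878.94 → $879.
Totals: Kowalski $145 + $763 = $908; Petrov $145 + $129 = $274; Lindqvist $145 + $291 = $436; Ferraro $145 + $113 = $258; Vance $145 + $879 = $1,024.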